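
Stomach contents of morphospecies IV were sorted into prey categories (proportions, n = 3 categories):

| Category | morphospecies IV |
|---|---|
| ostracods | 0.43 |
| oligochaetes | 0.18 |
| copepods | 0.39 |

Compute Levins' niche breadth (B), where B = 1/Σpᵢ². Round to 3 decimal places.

Σpᵢ² = 0.43² + 0.18² + 0.39² = 0.1849 + 0.0324 + 0.1521 = 0.3694
B = 1 / 0.3694 = 2.70709

2.707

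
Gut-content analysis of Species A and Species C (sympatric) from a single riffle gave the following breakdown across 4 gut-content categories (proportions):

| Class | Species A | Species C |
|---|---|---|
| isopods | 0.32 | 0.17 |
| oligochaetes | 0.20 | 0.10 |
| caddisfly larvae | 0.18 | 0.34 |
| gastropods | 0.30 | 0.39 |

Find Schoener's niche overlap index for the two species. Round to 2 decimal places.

0.75

Σ|p₁ᵢ − p₂ᵢ| = 0.15 + 0.10 + 0.16 + 0.09 = 0.50
D = 1 − ½ × 0.50 = 1 − 0.250 = 0.7500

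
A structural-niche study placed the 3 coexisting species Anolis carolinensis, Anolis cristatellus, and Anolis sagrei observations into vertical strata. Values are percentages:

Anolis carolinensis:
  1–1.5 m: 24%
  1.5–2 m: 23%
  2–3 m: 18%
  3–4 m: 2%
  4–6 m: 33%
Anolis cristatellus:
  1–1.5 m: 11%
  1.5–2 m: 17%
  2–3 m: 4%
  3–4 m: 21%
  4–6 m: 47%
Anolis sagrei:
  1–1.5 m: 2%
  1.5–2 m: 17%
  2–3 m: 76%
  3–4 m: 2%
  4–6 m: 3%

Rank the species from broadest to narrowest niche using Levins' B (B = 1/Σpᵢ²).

Convert percentages to proportions (divide by 100).
Σp_caroᵢ² = 0.24² + 0.23² + 0.18² + 0.02² + 0.33² = 0.0576 + 0.0529 + 0.0324 + 0.0004 + 0.1089 = 0.2522
B_caro = 1 / 0.2522 = 3.9651
Σp_crisᵢ² = 0.11² + 0.17² + 0.04² + 0.21² + 0.47² = 0.0121 + 0.0289 + 0.0016 + 0.0441 + 0.2209 = 0.3076
B_cris = 1 / 0.3076 = 3.2510
Σp_sagrᵢ² = 0.02² + 0.17² + 0.76² + 0.02² + 0.03² = 0.0004 + 0.0289 + 0.5776 + 0.0004 + 0.0009 = 0.6082
B_sagr = 1 / 0.6082 = 1.6442
Ranking by B (broadest → narrowest): Anolis carolinensis (3.97) > Anolis cristatellus (3.25) > Anolis sagrei (1.64)

Anolis carolinensis > Anolis cristatellus > Anolis sagrei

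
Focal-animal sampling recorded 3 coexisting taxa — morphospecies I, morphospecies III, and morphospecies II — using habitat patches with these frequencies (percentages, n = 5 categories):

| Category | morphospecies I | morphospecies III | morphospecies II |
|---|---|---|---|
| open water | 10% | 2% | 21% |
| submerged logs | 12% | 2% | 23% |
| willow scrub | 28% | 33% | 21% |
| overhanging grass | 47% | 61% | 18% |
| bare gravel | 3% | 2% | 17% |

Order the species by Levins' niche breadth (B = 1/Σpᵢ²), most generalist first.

Convert percentages to proportions (divide by 100).
Σp_Iᵢ² = 0.10² + 0.12² + 0.28² + 0.47² + 0.03² = 0.0100 + 0.0144 + 0.0784 + 0.2209 + 0.0009 = 0.3246
B_I = 1 / 0.3246 = 3.0807
Σp_IIIᵢ² = 0.02² + 0.02² + 0.33² + 0.61² + 0.02² = 0.0004 + 0.0004 + 0.1089 + 0.3721 + 0.0004 = 0.4822
B_III = 1 / 0.4822 = 2.0738
Σp_IIᵢ² = 0.21² + 0.23² + 0.21² + 0.18² + 0.17² = 0.0441 + 0.0529 + 0.0441 + 0.0324 + 0.0289 = 0.2024
B_II = 1 / 0.2024 = 4.9407
Ranking by B (broadest → narrowest): morphospecies II (4.94) > morphospecies I (3.08) > morphospecies III (2.07)

morphospecies II > morphospecies I > morphospecies III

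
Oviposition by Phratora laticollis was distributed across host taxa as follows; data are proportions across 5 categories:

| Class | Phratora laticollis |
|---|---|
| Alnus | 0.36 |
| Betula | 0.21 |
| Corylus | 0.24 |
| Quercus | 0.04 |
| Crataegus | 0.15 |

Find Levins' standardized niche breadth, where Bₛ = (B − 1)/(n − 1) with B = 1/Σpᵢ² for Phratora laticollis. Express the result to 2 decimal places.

Σpᵢ² = 0.36² + 0.21² + 0.24² + 0.04² + 0.15² = 0.1296 + 0.0441 + 0.0576 + 0.0016 + 0.0225 = 0.2554
B = 1 / 0.2554 = 3.9154
Bₛ = (B − 1)/(n − 1) = (3.9154 − 1)/(5 − 1) = 2.9154/4 = 0.7289

0.73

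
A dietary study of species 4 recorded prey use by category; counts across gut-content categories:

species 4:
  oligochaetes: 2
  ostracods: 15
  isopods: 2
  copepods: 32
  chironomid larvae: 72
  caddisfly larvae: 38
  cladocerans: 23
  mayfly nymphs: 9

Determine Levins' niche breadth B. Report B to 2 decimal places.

4.38

Proportions for species 4 (n=193): 2/193=0.0104, 15/193=0.0777, 2/193=0.0104, 32/193=0.1658, 72/193=0.3731, 38/193=0.1969, 23/193=0.1192, 9/193=0.0466
Σpᵢ² = 0.0104² + 0.0777² + 0.0104² + 0.1658² + 0.3731² + 0.1969² + 0.1192² + 0.0466² = 0.000108 + 0.006037 + 0.000108 + 0.027490 + 0.139204 + 0.038770 + 0.014209 + 0.002172 = 0.228098
B = 1 / 0.228098 = 4.3841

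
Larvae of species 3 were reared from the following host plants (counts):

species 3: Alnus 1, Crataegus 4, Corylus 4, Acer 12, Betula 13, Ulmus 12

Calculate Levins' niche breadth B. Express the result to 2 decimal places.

4.32

Proportions for species 3 (n=46): 1/46=0.0217, 4/46=0.0870, 4/46=0.0870, 12/46=0.2609, 13/46=0.2826, 12/46=0.2609
Σpᵢ² = 0.0217² + 0.0870² + 0.0870² + 0.2609² + 0.2826² + 0.2609² = 0.000471 + 0.007569 + 0.007569 + 0.068069 + 0.079863 + 0.068069 = 0.231610
B = 1 / 0.231610 = 4.3176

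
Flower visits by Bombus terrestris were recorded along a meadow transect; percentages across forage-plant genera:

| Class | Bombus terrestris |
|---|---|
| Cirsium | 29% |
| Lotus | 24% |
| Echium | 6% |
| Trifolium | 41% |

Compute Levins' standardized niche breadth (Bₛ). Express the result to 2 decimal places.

0.73

Convert percentages to proportions (divide by 100).
Σpᵢ² = 0.29² + 0.24² + 0.06² + 0.41² = 0.0841 + 0.0576 + 0.0036 + 0.1681 = 0.3134
B = 1 / 0.3134 = 3.1908
Bₛ = (B − 1)/(n − 1) = (3.1908 − 1)/(4 − 1) = 2.1908/3 = 0.7303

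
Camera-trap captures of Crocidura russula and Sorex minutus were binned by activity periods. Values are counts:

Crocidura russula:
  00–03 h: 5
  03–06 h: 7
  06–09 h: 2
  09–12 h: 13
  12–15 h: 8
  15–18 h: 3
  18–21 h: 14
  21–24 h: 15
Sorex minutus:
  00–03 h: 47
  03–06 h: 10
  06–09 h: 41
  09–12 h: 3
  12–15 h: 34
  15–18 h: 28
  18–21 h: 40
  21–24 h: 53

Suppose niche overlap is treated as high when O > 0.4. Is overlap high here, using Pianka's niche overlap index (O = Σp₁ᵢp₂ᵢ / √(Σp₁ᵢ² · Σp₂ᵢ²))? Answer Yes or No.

Yes

Proportions for Crocidura russula (n=67): 5/67=0.0746, 7/67=0.1045, 2/67=0.0299, 13/67=0.1940, 8/67=0.1194, 3/67=0.0448, 14/67=0.2090, 15/67=0.2239
Proportions for Sorex minutus (n=256): 47/256=0.1836, 10/256=0.0391, 41/256=0.1602, 3/256=0.0117, 34/256=0.1328, 28/256=0.1094, 40/256=0.1563, 53/256=0.2070
Σ p₁ᵢp₂ᵢ = 0.013697 + 0.004086 + 0.004790 + 0.002270 + 0.015856 + 0.004901 + 0.032667 + 0.046347 = 0.124614
Σp_1ᵢ² = 0.0746² + 0.1045² + 0.0299² + 0.1940² + 0.1194² + 0.0448² + 0.2090² + 0.2239² = 0.005565 + 0.010920 + 0.000894 + 0.037636 + 0.014256 + 0.002007 + 0.043681 + 0.050131 = 0.165090
Σp_2ᵢ² = 0.1836² + 0.0391² + 0.1602² + 0.0117² + 0.1328² + 0.1094² + 0.1563² + 0.2070² = 0.033709 + 0.001529 + 0.025664 + 0.000137 + 0.017636 + 0.011968 + 0.024430 + 0.042849 = 0.157922
O = 0.124614 / √(0.165090 × 0.157922) = 0.124614 / 0.1614662 = 0.7718
O = 0.7718 > 0.4 → Yes.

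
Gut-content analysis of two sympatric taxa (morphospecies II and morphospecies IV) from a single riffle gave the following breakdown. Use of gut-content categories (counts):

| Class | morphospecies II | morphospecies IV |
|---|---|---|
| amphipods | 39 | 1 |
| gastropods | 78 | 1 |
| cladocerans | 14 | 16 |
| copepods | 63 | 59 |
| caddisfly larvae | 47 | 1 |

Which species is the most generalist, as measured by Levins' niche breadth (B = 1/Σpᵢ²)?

Proportions for morphospecies II (n=241): 39/241=0.1618, 78/241=0.3237, 14/241=0.0581, 63/241=0.2614, 47/241=0.1950
Proportions for morphospecies IV (n=78): 1/78=0.0128, 1/78=0.0128, 16/78=0.2051, 59/78=0.7564, 1/78=0.0128
Σp_IIᵢ² = 0.1618² + 0.3237² + 0.0581² + 0.2614² + 0.1950² = 0.026179 + 0.104782 + 0.003376 + 0.068330 + 0.038025 = 0.240692
B_II = 1 / 0.240692 = 4.1547
Σp_IVᵢ² = 0.0128² + 0.0128² + 0.2051² + 0.7564² + 0.0128² = 0.000164 + 0.000164 + 0.042066 + 0.572141 + 0.000164 = 0.614699
B_IV = 1 / 0.614699 = 1.6268
Highest B → broadest niche (most generalist): morphospecies II (B = 4.15).

morphospecies II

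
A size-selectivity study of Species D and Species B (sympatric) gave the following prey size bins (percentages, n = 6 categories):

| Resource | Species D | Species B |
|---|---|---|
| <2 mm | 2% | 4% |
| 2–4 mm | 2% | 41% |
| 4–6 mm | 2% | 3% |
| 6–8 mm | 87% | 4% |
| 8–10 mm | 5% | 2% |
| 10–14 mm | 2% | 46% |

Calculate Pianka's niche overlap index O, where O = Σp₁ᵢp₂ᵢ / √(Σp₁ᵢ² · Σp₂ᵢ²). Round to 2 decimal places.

0.10

Convert percentages to proportions (divide by 100).
Σ p₁ᵢp₂ᵢ = 0.0008 + 0.0082 + 0.0006 + 0.0348 + 0.0010 + 0.0092 = 0.0546
Σp_1ᵢ² = 0.02² + 0.02² + 0.02² + 0.87² + 0.05² + 0.02² = 0.0004 + 0.0004 + 0.0004 + 0.7569 + 0.0025 + 0.0004 = 0.7610
Σp_2ᵢ² = 0.04² + 0.41² + 0.03² + 0.04² + 0.02² + 0.46² = 0.0016 + 0.1681 + 0.0009 + 0.0016 + 0.0004 + 0.2116 = 0.3842
O = 0.0546 / √(0.7610 × 0.3842) = 0.0546 / 0.54072 = 0.1010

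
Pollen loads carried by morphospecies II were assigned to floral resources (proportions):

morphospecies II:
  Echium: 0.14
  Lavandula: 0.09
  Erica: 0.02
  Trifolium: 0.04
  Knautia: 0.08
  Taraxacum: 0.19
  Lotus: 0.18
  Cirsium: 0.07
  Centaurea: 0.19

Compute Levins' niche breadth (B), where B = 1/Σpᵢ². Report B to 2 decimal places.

Σpᵢ² = 0.14² + 0.09² + 0.02² + 0.04² + 0.08² + 0.19² + 0.18² + 0.07² + 0.19² = 0.0196 + 0.0081 + 0.0004 + 0.0016 + 0.0064 + 0.0361 + 0.0324 + 0.0049 + 0.0361 = 0.1456
B = 1 / 0.1456 = 6.8681

6.87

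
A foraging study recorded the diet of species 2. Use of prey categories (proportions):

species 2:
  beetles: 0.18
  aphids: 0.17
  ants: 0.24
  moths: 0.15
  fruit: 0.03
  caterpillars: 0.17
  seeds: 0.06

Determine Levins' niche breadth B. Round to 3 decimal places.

Σpᵢ² = 0.18² + 0.17² + 0.24² + 0.15² + 0.03² + 0.17² + 0.06² = 0.0324 + 0.0289 + 0.0576 + 0.0225 + 0.0009 + 0.0289 + 0.0036 = 0.1748
B = 1 / 0.1748 = 5.72082

5.721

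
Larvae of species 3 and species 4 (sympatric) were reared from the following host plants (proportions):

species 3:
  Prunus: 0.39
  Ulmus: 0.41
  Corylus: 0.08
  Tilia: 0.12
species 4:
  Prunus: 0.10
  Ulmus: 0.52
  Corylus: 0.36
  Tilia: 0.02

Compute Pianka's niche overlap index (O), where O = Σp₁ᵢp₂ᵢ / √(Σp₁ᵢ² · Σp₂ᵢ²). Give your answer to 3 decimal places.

Σ p₁ᵢp₂ᵢ = 0.0390 + 0.2132 + 0.0288 + 0.0024 = 0.2834
Σp_1ᵢ² = 0.39² + 0.41² + 0.08² + 0.12² = 0.1521 + 0.1681 + 0.0064 + 0.0144 = 0.3410
Σp_2ᵢ² = 0.10² + 0.52² + 0.36² + 0.02² = 0.0100 + 0.2704 + 0.1296 + 0.0004 = 0.4104
O = 0.2834 / √(0.3410 × 0.4104) = 0.2834 / 0.374094 = 0.75756

0.758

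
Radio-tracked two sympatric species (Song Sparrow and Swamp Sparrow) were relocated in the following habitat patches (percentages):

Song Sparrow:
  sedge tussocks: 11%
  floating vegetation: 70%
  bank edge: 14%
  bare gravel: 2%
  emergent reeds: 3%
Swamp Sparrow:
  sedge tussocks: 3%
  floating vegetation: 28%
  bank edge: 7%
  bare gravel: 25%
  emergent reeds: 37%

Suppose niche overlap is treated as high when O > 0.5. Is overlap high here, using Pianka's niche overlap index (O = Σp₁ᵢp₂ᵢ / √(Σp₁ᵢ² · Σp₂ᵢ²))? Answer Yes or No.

Convert percentages to proportions (divide by 100).
Σ p₁ᵢp₂ᵢ = 0.0033 + 0.1960 + 0.0098 + 0.0050 + 0.0111 = 0.2252
Σp_1ᵢ² = 0.11² + 0.70² + 0.14² + 0.02² + 0.03² = 0.0121 + 0.4900 + 0.0196 + 0.0004 + 0.0009 = 0.5230
Σp_2ᵢ² = 0.03² + 0.28² + 0.07² + 0.25² + 0.37² = 0.0009 + 0.0784 + 0.0049 + 0.0625 + 0.1369 = 0.2836
O = 0.2252 / √(0.5230 × 0.2836) = 0.2252 / 0.38513 = 0.5847
O = 0.5847 > 0.5 → Yes.

Yes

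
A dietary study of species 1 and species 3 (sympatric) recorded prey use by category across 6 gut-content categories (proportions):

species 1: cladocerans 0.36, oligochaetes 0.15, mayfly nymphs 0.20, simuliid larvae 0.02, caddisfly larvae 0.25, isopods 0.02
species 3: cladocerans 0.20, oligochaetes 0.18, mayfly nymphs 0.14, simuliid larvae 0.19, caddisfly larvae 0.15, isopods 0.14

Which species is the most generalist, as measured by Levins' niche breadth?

Σp_1ᵢ² = 0.36² + 0.15² + 0.20² + 0.02² + 0.25² + 0.02² = 0.1296 + 0.0225 + 0.0400 + 0.0004 + 0.0625 + 0.0004 = 0.2554
B_1 = 1 / 0.2554 = 3.9154
Σp_3ᵢ² = 0.20² + 0.18² + 0.14² + 0.19² + 0.15² + 0.14² = 0.0400 + 0.0324 + 0.0196 + 0.0361 + 0.0225 + 0.0196 = 0.1702
B_3 = 1 / 0.1702 = 5.8754
Highest B → broadest niche (most generalist): species 3 (B = 5.88).

species 3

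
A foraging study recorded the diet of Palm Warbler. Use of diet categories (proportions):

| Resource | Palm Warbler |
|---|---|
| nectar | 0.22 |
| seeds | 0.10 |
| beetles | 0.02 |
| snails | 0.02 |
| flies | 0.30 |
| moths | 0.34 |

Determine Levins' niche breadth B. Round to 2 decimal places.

Σpᵢ² = 0.22² + 0.10² + 0.02² + 0.02² + 0.30² + 0.34² = 0.0484 + 0.0100 + 0.0004 + 0.0004 + 0.0900 + 0.1156 = 0.2648
B = 1 / 0.2648 = 3.7764

3.78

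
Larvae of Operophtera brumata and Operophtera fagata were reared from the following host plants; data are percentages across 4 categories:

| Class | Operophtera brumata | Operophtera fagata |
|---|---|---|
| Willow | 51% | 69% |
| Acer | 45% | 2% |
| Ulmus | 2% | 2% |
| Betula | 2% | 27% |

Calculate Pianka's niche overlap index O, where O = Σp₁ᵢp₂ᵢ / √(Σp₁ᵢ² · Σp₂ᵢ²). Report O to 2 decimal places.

0.73

Convert percentages to proportions (divide by 100).
Σ p₁ᵢp₂ᵢ = 0.3519 + 0.0090 + 0.0004 + 0.0054 = 0.3667
Σp_1ᵢ² = 0.51² + 0.45² + 0.02² + 0.02² = 0.2601 + 0.2025 + 0.0004 + 0.0004 = 0.4634
Σp_2ᵢ² = 0.69² + 0.02² + 0.02² + 0.27² = 0.4761 + 0.0004 + 0.0004 + 0.0729 = 0.5498
O = 0.3667 / √(0.4634 × 0.5498) = 0.3667 / 0.50475 = 0.7265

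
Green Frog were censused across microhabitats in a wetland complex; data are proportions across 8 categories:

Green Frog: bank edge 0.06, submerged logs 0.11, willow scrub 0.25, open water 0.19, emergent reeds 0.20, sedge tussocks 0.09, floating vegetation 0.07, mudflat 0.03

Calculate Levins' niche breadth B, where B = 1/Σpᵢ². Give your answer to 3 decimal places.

5.945

Σpᵢ² = 0.06² + 0.11² + 0.25² + 0.19² + 0.20² + 0.09² + 0.07² + 0.03² = 0.0036 + 0.0121 + 0.0625 + 0.0361 + 0.0400 + 0.0081 + 0.0049 + 0.0009 = 0.1682
B = 1 / 0.1682 = 5.94530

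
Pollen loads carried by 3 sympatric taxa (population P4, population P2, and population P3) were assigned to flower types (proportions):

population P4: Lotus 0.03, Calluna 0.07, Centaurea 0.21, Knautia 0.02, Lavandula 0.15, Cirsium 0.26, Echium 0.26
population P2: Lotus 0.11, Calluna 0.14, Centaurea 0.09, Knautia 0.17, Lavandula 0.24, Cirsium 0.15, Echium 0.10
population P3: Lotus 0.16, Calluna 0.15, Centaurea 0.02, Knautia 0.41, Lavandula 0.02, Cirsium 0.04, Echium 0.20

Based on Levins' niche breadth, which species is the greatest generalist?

Σp_P4ᵢ² = 0.03² + 0.07² + 0.21² + 0.02² + 0.15² + 0.26² + 0.26² = 0.0009 + 0.0049 + 0.0441 + 0.0004 + 0.0225 + 0.0676 + 0.0676 = 0.2080
B_P4 = 1 / 0.2080 = 4.8077
Σp_P2ᵢ² = 0.11² + 0.14² + 0.09² + 0.17² + 0.24² + 0.15² + 0.10² = 0.0121 + 0.0196 + 0.0081 + 0.0289 + 0.0576 + 0.0225 + 0.0100 = 0.1588
B_P2 = 1 / 0.1588 = 6.2972
Σp_P3ᵢ² = 0.16² + 0.15² + 0.02² + 0.41² + 0.02² + 0.04² + 0.20² = 0.0256 + 0.0225 + 0.0004 + 0.1681 + 0.0004 + 0.0016 + 0.0400 = 0.2586
B_P3 = 1 / 0.2586 = 3.8670
Highest B → broadest niche (most generalist): population P2 (B = 6.30).

population P2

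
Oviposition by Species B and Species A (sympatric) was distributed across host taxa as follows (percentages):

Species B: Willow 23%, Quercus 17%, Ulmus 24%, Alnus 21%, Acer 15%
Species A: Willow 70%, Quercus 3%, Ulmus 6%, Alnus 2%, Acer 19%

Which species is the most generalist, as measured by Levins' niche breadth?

Convert percentages to proportions (divide by 100).
Σp_Bᵢ² = 0.23² + 0.17² + 0.24² + 0.21² + 0.15² = 0.0529 + 0.0289 + 0.0576 + 0.0441 + 0.0225 = 0.2060
B_B = 1 / 0.2060 = 4.8544
Σp_Aᵢ² = 0.70² + 0.03² + 0.06² + 0.02² + 0.19² = 0.4900 + 0.0009 + 0.0036 + 0.0004 + 0.0361 = 0.5310
B_A = 1 / 0.5310 = 1.8832
Highest B → broadest niche (most generalist): Species B (B = 4.85).

Species B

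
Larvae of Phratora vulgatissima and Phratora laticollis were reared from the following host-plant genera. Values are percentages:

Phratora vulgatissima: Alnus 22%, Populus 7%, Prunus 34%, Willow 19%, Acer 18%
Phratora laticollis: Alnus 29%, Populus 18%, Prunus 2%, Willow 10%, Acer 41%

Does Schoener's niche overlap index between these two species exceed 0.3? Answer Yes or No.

Convert percentages to proportions (divide by 100).
Σ|p₁ᵢ − p₂ᵢ| = 0.07 + 0.11 + 0.32 + 0.09 + 0.23 = 0.82
D = 1 − ½ × 0.82 = 1 − 0.410 = 0.5900
D = 0.5900 > 0.3 → Yes.

Yes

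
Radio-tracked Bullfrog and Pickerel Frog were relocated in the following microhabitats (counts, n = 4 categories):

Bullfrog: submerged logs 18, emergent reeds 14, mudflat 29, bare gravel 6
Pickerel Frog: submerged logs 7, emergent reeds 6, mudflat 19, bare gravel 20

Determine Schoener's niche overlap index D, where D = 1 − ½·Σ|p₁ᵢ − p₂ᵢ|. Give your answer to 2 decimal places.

Proportions for Bullfrog (n=67): 18/67=0.2687, 14/67=0.2090, 29/67=0.4328, 6/67=0.0896
Proportions for Pickerel Frog (n=52): 7/52=0.1346, 6/52=0.1154, 19/52=0.3654, 20/52=0.3846
Σ|p₁ᵢ − p₂ᵢ| = 0.1341 + 0.0936 + 0.0674 + 0.2950 = 0.5901
D = 1 − ½ × 0.5901 = 1 − 0.29505 = 0.70495

0.70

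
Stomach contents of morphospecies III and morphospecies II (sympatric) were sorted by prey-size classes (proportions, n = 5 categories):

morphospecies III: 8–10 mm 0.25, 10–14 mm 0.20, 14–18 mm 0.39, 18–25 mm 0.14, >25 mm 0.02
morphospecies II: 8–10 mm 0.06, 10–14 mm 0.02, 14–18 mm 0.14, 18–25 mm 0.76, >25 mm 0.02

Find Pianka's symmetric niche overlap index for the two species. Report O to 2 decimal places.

Σ p₁ᵢp₂ᵢ = 0.0150 + 0.0040 + 0.0546 + 0.1064 + 0.0004 = 0.1804
Σp_1ᵢ² = 0.25² + 0.20² + 0.39² + 0.14² + 0.02² = 0.0625 + 0.0400 + 0.1521 + 0.0196 + 0.0004 = 0.2746
Σp_2ᵢ² = 0.06² + 0.02² + 0.14² + 0.76² + 0.02² = 0.0036 + 0.0004 + 0.0196 + 0.5776 + 0.0004 = 0.6016
O = 0.1804 / √(0.2746 × 0.6016) = 0.1804 / 0.40645 = 0.4438

0.44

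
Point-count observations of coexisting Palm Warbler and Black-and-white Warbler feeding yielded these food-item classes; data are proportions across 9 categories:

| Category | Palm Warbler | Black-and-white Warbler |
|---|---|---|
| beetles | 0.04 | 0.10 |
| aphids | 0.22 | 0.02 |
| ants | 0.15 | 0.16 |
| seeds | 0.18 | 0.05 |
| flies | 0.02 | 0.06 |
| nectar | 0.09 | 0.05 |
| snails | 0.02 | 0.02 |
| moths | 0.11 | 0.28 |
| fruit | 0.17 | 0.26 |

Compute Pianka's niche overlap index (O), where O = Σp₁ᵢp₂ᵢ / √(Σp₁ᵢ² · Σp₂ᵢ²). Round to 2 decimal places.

Σ p₁ᵢp₂ᵢ = 0.0040 + 0.0044 + 0.0240 + 0.0090 + 0.0012 + 0.0045 + 0.0004 + 0.0308 + 0.0442 = 0.1225
Σp_1ᵢ² = 0.04² + 0.22² + 0.15² + 0.18² + 0.02² + 0.09² + 0.02² + 0.11² + 0.17² = 0.0016 + 0.0484 + 0.0225 + 0.0324 + 0.0004 + 0.0081 + 0.0004 + 0.0121 + 0.0289 = 0.1548
Σp_2ᵢ² = 0.10² + 0.02² + 0.16² + 0.05² + 0.06² + 0.05² + 0.02² + 0.28² + 0.26² = 0.0100 + 0.0004 + 0.0256 + 0.0025 + 0.0036 + 0.0025 + 0.0004 + 0.0784 + 0.0676 = 0.1910
O = 0.1225 / √(0.1548 × 0.1910) = 0.1225 / 0.17195 = 0.7124

0.71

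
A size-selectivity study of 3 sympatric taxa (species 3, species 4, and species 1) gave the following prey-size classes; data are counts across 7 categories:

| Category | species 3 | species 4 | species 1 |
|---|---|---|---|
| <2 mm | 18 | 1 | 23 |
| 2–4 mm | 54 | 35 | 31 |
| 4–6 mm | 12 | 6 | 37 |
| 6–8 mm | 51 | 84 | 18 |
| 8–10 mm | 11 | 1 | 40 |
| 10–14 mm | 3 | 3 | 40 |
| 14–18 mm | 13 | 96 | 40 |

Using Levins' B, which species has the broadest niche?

species 1

Proportions for species 3 (n=162): 18/162=0.1111, 54/162=0.3333, 12/162=0.0741, 51/162=0.3148, 11/162=0.0679, 3/162=0.0185, 13/162=0.0802
Proportions for species 4 (n=226): 1/226=0.0044, 35/226=0.1549, 6/226=0.0265, 84/226=0.3717, 1/226=0.0044, 3/226=0.0133, 96/226=0.4248
Proportions for species 1 (n=229): 23/229=0.1004, 31/229=0.1354, 37/229=0.1616, 18/229=0.0786, 40/229=0.1747, 40/229=0.1747, 40/229=0.1747
Σp_3ᵢ² = 0.1111² + 0.3333² + 0.0741² + 0.3148² + 0.0679² + 0.0185² + 0.0802² = 0.012343 + 0.111089 + 0.005491 + 0.099099 + 0.004610 + 0.000342 + 0.006432 = 0.239406
B_3 = 1 / 0.239406 = 4.1770
Σp_4ᵢ² = 0.0044² + 0.1549² + 0.0265² + 0.3717² + 0.0044² + 0.0133² + 0.4248² = 0.000019 + 0.023994 + 0.000702 + 0.138161 + 0.000019 + 0.000177 + 0.180455 = 0.343527
B_4 = 1 / 0.343527 = 2.9110
Σp_1ᵢ² = 0.1004² + 0.1354² + 0.1616² + 0.0786² + 0.1747² + 0.1747² + 0.1747² = 0.010080 + 0.018333 + 0.026115 + 0.006178 + 0.030520 + 0.030520 + 0.030520 = 0.152266
B_1 = 1 / 0.152266 = 6.5675
Highest B → broadest niche (most generalist): species 1 (B = 6.57).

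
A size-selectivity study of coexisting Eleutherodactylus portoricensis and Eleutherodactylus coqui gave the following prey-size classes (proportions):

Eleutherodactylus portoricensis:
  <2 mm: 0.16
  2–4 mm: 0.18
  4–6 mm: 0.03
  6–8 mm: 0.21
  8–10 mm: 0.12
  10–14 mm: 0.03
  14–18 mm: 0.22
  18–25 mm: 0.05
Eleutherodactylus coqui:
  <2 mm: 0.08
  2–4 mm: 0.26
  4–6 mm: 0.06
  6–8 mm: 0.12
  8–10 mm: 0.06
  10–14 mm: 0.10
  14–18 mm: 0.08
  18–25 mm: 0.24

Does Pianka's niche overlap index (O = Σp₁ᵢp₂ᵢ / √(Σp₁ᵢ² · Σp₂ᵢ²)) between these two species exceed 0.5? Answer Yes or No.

Yes

Σ p₁ᵢp₂ᵢ = 0.0128 + 0.0468 + 0.0018 + 0.0252 + 0.0072 + 0.0030 + 0.0176 + 0.0120 = 0.1264
Σp_1ᵢ² = 0.16² + 0.18² + 0.03² + 0.21² + 0.12² + 0.03² + 0.22² + 0.05² = 0.0256 + 0.0324 + 0.0009 + 0.0441 + 0.0144 + 0.0009 + 0.0484 + 0.0025 = 0.1692
Σp_2ᵢ² = 0.08² + 0.26² + 0.06² + 0.12² + 0.06² + 0.10² + 0.08² + 0.24² = 0.0064 + 0.0676 + 0.0036 + 0.0144 + 0.0036 + 0.0100 + 0.0064 + 0.0576 = 0.1696
O = 0.1264 / √(0.1692 × 0.1696) = 0.1264 / 0.16940 = 0.7462
O = 0.7462 > 0.5 → Yes.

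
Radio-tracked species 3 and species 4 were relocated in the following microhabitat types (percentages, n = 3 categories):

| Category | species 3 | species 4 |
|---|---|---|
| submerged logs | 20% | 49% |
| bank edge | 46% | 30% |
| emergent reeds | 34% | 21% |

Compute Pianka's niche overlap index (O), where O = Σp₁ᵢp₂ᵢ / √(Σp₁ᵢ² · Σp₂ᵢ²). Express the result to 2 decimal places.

Convert percentages to proportions (divide by 100).
Σ p₁ᵢp₂ᵢ = 0.0980 + 0.1380 + 0.0714 = 0.3074
Σp_1ᵢ² = 0.20² + 0.46² + 0.34² = 0.0400 + 0.2116 + 0.1156 = 0.3672
Σp_2ᵢ² = 0.49² + 0.30² + 0.21² = 0.2401 + 0.0900 + 0.0441 = 0.3742
O = 0.3074 / √(0.3672 × 0.3742) = 0.3074 / 0.37068 = 0.8293

0.83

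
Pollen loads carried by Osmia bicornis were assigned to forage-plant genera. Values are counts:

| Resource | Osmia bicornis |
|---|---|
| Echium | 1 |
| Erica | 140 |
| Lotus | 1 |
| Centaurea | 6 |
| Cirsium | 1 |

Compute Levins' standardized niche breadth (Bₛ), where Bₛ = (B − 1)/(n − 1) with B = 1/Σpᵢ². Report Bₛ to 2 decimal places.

0.03

Proportions for Osmia bicornis (n=149): 1/149=0.0067, 140/149=0.9396, 1/149=0.0067, 6/149=0.0403, 1/149=0.0067
Σpᵢ² = 0.0067² + 0.9396² + 0.0067² + 0.0403² + 0.0067² = 0.000045 + 0.882848 + 0.000045 + 0.001624 + 0.000045 = 0.884607
B = 1 / 0.884607 = 1.1304
Bₛ = (B − 1)/(n − 1) = (1.1304 − 1)/(5 − 1) = 0.1304/4 = 0.0326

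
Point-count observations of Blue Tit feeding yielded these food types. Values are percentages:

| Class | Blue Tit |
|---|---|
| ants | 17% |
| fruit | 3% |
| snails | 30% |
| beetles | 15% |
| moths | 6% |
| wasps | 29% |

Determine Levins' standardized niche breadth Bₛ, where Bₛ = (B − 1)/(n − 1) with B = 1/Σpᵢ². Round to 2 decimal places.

0.67

Convert percentages to proportions (divide by 100).
Σpᵢ² = 0.17² + 0.03² + 0.30² + 0.15² + 0.06² + 0.29² = 0.0289 + 0.0009 + 0.0900 + 0.0225 + 0.0036 + 0.0841 = 0.2300
B = 1 / 0.2300 = 4.3478
Bₛ = (B − 1)/(n − 1) = (4.3478 − 1)/(6 − 1) = 3.3478/5 = 0.6696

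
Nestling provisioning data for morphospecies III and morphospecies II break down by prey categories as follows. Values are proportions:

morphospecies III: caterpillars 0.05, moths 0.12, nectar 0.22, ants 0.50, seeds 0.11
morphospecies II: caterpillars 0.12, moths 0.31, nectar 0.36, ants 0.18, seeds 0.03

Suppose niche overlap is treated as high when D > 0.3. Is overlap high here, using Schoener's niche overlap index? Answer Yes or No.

Yes

Σ|p₁ᵢ − p₂ᵢ| = 0.07 + 0.19 + 0.14 + 0.32 + 0.08 = 0.80
D = 1 − ½ × 0.80 = 1 − 0.400 = 0.6000
D = 0.6000 > 0.3 → Yes.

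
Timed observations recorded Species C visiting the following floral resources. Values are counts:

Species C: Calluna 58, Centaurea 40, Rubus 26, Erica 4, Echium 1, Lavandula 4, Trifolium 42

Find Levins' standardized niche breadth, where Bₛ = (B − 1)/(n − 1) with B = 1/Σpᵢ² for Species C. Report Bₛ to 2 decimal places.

0.52

Proportions for Species C (n=175): 58/175=0.3314, 40/175=0.2286, 26/175=0.1486, 4/175=0.0229, 1/175=0.0057, 4/175=0.0229, 42/175=0.2400
Σpᵢ² = 0.3314² + 0.2286² + 0.1486² + 0.0229² + 0.0057² + 0.0229² + 0.2400² = 0.109826 + 0.052258 + 0.022082 + 0.000524 + 0.000032 + 0.000524 + 0.057600 = 0.242846
B = 1 / 0.242846 = 4.1178
Bₛ = (B − 1)/(n − 1) = (4.1178 − 1)/(7 − 1) = 3.1178/6 = 0.5196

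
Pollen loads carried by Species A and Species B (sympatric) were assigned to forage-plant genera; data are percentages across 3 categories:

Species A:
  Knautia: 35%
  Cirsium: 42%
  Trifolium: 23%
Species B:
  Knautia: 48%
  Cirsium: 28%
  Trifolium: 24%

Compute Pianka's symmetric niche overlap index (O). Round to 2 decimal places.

Convert percentages to proportions (divide by 100).
Σ p₁ᵢp₂ᵢ = 0.1680 + 0.1176 + 0.0552 = 0.3408
Σp_1ᵢ² = 0.35² + 0.42² + 0.23² = 0.1225 + 0.1764 + 0.0529 = 0.3518
Σp_2ᵢ² = 0.48² + 0.28² + 0.24² = 0.2304 + 0.0784 + 0.0576 = 0.3664
O = 0.3408 / √(0.3518 × 0.3664) = 0.3408 / 0.35903 = 0.9492

0.95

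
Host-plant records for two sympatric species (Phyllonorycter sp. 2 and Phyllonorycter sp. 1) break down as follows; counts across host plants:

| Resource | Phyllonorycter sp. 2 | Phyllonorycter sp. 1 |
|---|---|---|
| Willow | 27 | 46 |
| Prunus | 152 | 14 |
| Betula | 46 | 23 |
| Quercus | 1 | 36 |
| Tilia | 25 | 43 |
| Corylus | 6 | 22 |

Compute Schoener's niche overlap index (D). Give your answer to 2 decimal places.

0.43

Proportions for Phyllonorycter sp. 2 (n=257): 27/257=0.1051, 152/257=0.5914, 46/257=0.1790, 1/257=0.0039, 25/257=0.0973, 6/257=0.0233
Proportions for Phyllonorycter sp. 1 (n=184): 46/184=0.2500, 14/184=0.0761, 23/184=0.1250, 36/184=0.1957, 43/184=0.2337, 22/184=0.1196
Σ|p₁ᵢ − p₂ᵢ| = 0.1449 + 0.5153 + 0.0540 + 0.1918 + 0.1364 + 0.0963 = 1.1387
D = 1 − ½ × 1.1387 = 1 − 0.56935 = 0.43065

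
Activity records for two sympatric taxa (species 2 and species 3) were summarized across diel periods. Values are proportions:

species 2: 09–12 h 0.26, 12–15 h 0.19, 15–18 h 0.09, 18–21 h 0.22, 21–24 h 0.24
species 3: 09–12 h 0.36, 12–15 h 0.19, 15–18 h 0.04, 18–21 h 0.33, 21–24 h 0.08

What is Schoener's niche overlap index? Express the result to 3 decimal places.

0.790

Σ|p₁ᵢ − p₂ᵢ| = 0.10 + 0.00 + 0.05 + 0.11 + 0.16 = 0.42
D = 1 − ½ × 0.42 = 1 − 0.210 = 0.79000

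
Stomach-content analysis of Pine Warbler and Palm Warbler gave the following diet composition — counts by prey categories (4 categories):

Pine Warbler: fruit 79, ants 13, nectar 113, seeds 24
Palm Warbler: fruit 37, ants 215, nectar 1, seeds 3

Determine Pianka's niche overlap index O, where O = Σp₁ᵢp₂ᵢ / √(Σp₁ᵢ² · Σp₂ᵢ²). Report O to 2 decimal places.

Proportions for Pine Warbler (n=229): 79/229=0.3450, 13/229=0.0568, 113/229=0.4934, 24/229=0.1048
Proportions for Palm Warbler (n=256): 37/256=0.1445, 215/256=0.8398, 1/256=0.0039, 3/256=0.0117
Σ p₁ᵢp₂ᵢ = 0.049853 + 0.047701 + 0.001924 + 0.001226 = 0.100704
Σp_1ᵢ² = 0.3450² + 0.0568² + 0.4934² + 0.1048² = 0.119025 + 0.003226 + 0.243444 + 0.010983 = 0.376678
Σp_2ᵢ² = 0.1445² + 0.8398² + 0.0039² + 0.0117² = 0.020880 + 0.705264 + 0.000015 + 0.000137 = 0.726296
O = 0.100704 / √(0.376678 × 0.726296) = 0.100704 / 0.5230485 = 0.1925

0.19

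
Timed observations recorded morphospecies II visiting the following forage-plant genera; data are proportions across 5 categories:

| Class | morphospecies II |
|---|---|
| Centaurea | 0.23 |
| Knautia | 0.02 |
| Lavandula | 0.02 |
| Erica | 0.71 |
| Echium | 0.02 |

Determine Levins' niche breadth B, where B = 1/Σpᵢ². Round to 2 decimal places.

1.79

Σpᵢ² = 0.23² + 0.02² + 0.02² + 0.71² + 0.02² = 0.0529 + 0.0004 + 0.0004 + 0.5041 + 0.0004 = 0.5582
B = 1 / 0.5582 = 1.7915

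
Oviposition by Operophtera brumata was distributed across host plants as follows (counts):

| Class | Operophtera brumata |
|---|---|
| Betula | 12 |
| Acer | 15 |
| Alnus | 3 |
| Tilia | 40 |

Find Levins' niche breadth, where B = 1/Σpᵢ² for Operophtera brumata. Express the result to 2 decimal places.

2.48

Proportions for Operophtera brumata (n=70): 12/70=0.1714, 15/70=0.2143, 3/70=0.0429, 40/70=0.5714
Σpᵢ² = 0.1714² + 0.2143² + 0.0429² + 0.5714² = 0.029378 + 0.045924 + 0.001840 + 0.326498 = 0.403640
B = 1 / 0.403640 = 2.4775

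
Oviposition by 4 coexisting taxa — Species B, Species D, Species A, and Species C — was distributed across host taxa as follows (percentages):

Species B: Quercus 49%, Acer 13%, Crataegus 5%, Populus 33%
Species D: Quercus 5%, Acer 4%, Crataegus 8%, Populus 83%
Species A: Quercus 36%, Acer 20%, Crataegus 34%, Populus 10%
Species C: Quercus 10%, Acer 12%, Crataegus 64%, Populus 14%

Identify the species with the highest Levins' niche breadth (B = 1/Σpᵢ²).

Convert percentages to proportions (divide by 100).
Σp_Bᵢ² = 0.49² + 0.13² + 0.05² + 0.33² = 0.2401 + 0.0169 + 0.0025 + 0.1089 = 0.3684
B_B = 1 / 0.3684 = 2.7144
Σp_Dᵢ² = 0.05² + 0.04² + 0.08² + 0.83² = 0.0025 + 0.0016 + 0.0064 + 0.6889 = 0.6994
B_D = 1 / 0.6994 = 1.4298
Σp_Aᵢ² = 0.36² + 0.20² + 0.34² + 0.10² = 0.1296 + 0.0400 + 0.1156 + 0.0100 = 0.2952
B_A = 1 / 0.2952 = 3.3875
Σp_Cᵢ² = 0.10² + 0.12² + 0.64² + 0.14² = 0.0100 + 0.0144 + 0.4096 + 0.0196 = 0.4536
B_C = 1 / 0.4536 = 2.2046
Highest B → broadest niche (most generalist): Species A (B = 3.39).

Species A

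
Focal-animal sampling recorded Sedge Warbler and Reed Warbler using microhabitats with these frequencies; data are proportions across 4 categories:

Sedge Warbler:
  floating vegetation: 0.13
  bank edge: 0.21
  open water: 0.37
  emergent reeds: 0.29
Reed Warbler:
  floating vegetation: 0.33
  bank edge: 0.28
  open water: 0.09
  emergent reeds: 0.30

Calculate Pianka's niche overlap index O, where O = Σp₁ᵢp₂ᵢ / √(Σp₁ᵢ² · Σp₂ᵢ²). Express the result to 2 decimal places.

Σ p₁ᵢp₂ᵢ = 0.0429 + 0.0588 + 0.0333 + 0.0870 = 0.2220
Σp_1ᵢ² = 0.13² + 0.21² + 0.37² + 0.29² = 0.0169 + 0.0441 + 0.1369 + 0.0841 = 0.2820
Σp_2ᵢ² = 0.33² + 0.28² + 0.09² + 0.30² = 0.1089 + 0.0784 + 0.0081 + 0.0900 = 0.2854
O = 0.2220 / √(0.2820 × 0.2854) = 0.2220 / 0.28369 = 0.7825

0.78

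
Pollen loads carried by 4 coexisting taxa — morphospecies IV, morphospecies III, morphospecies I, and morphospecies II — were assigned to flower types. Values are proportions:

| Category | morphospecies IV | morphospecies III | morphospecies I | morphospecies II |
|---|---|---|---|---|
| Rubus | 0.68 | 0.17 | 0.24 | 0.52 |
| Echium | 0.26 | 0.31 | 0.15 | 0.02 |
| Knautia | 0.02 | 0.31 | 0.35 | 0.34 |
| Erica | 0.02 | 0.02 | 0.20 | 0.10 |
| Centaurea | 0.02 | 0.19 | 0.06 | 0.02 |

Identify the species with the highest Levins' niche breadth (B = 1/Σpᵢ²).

morphospecies I

Σp_IVᵢ² = 0.68² + 0.26² + 0.02² + 0.02² + 0.02² = 0.4624 + 0.0676 + 0.0004 + 0.0004 + 0.0004 = 0.5312
B_IV = 1 / 0.5312 = 1.8825
Σp_IIIᵢ² = 0.17² + 0.31² + 0.31² + 0.02² + 0.19² = 0.0289 + 0.0961 + 0.0961 + 0.0004 + 0.0361 = 0.2576
B_III = 1 / 0.2576 = 3.8820
Σp_Iᵢ² = 0.24² + 0.15² + 0.35² + 0.20² + 0.06² = 0.0576 + 0.0225 + 0.1225 + 0.0400 + 0.0036 = 0.2462
B_I = 1 / 0.2462 = 4.0617
Σp_IIᵢ² = 0.52² + 0.02² + 0.34² + 0.10² + 0.02² = 0.2704 + 0.0004 + 0.1156 + 0.0100 + 0.0004 = 0.3968
B_II = 1 / 0.3968 = 2.5202
Highest B → broadest niche (most generalist): morphospecies I (B = 4.06).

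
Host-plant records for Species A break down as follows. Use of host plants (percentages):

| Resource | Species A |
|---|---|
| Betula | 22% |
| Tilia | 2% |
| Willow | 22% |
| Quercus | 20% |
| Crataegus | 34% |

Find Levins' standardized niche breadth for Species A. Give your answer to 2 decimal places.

Convert percentages to proportions (divide by 100).
Σpᵢ² = 0.22² + 0.02² + 0.22² + 0.20² + 0.34² = 0.0484 + 0.0004 + 0.0484 + 0.0400 + 0.1156 = 0.2528
B = 1 / 0.2528 = 3.9557
Bₛ = (B − 1)/(n − 1) = (3.9557 − 1)/(5 − 1) = 2.9557/4 = 0.7389

0.74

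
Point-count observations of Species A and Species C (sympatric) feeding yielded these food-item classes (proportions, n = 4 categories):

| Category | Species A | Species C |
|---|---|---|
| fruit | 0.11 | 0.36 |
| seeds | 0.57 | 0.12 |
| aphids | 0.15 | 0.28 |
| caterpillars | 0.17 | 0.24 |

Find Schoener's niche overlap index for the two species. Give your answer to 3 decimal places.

0.550

Σ|p₁ᵢ − p₂ᵢ| = 0.25 + 0.45 + 0.13 + 0.07 = 0.90
D = 1 − ½ × 0.90 = 1 − 0.450 = 0.55000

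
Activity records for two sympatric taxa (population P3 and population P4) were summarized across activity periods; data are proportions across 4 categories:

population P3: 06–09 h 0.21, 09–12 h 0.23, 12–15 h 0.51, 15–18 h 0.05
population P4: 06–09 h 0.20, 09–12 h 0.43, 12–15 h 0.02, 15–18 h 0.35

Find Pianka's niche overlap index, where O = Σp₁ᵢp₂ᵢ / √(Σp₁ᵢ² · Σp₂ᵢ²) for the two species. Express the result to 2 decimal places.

Σ p₁ᵢp₂ᵢ = 0.0420 + 0.0989 + 0.0102 + 0.0175 = 0.1686
Σp_1ᵢ² = 0.21² + 0.23² + 0.51² + 0.05² = 0.0441 + 0.0529 + 0.2601 + 0.0025 = 0.3596
Σp_2ᵢ² = 0.20² + 0.43² + 0.02² + 0.35² = 0.0400 + 0.1849 + 0.0004 + 0.1225 = 0.3478
O = 0.1686 / √(0.3596 × 0.3478) = 0.1686 / 0.35365 = 0.4767

0.48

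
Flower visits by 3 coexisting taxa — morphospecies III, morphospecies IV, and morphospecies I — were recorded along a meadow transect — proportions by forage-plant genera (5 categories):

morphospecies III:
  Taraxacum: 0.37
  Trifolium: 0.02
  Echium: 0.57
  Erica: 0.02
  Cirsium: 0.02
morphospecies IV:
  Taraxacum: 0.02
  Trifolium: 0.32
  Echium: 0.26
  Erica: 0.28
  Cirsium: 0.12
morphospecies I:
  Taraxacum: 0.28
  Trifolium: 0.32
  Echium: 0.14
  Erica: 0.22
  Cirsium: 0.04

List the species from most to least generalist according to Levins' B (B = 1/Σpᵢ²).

morphospecies I > morphospecies IV > morphospecies III

Σp_IIIᵢ² = 0.37² + 0.02² + 0.57² + 0.02² + 0.02² = 0.1369 + 0.0004 + 0.3249 + 0.0004 + 0.0004 = 0.4630
B_III = 1 / 0.4630 = 2.1598
Σp_IVᵢ² = 0.02² + 0.32² + 0.26² + 0.28² + 0.12² = 0.0004 + 0.1024 + 0.0676 + 0.0784 + 0.0144 = 0.2632
B_IV = 1 / 0.2632 = 3.7994
Σp_Iᵢ² = 0.28² + 0.32² + 0.14² + 0.22² + 0.04² = 0.0784 + 0.1024 + 0.0196 + 0.0484 + 0.0016 = 0.2504
B_I = 1 / 0.2504 = 3.9936
Ranking by B (broadest → narrowest): morphospecies I (3.99) > morphospecies IV (3.80) > morphospecies III (2.16)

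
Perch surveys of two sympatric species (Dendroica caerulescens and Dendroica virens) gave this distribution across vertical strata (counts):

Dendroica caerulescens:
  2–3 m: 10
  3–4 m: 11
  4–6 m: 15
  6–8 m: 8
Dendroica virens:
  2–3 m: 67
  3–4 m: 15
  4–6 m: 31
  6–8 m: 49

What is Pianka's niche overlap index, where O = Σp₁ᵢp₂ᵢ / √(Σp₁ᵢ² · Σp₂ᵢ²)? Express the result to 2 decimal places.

0.83

Proportions for Dendroica caerulescens (n=44): 10/44=0.2273, 11/44=0.2500, 15/44=0.3409, 8/44=0.1818
Proportions for Dendroica virens (n=162): 67/162=0.4136, 15/162=0.0926, 31/162=0.1914, 49/162=0.3025
Σ p₁ᵢp₂ᵢ = 0.094011 + 0.023150 + 0.065248 + 0.054995 = 0.237404
Σp_1ᵢ² = 0.2273² + 0.2500² + 0.3409² + 0.1818² = 0.051665 + 0.062500 + 0.116213 + 0.033051 = 0.263429
Σp_2ᵢ² = 0.4136² + 0.0926² + 0.1914² + 0.3025² = 0.171065 + 0.008575 + 0.036634 + 0.091506 = 0.307780
O = 0.237404 / √(0.263429 × 0.307780) = 0.237404 / 0.2847423 = 0.8338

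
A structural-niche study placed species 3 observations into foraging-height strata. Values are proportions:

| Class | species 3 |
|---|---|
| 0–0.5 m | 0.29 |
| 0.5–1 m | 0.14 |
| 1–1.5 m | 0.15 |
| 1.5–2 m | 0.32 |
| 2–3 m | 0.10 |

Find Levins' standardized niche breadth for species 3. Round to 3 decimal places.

Σpᵢ² = 0.29² + 0.14² + 0.15² + 0.32² + 0.10² = 0.0841 + 0.0196 + 0.0225 + 0.1024 + 0.0100 = 0.2386
B = 1 / 0.2386 = 4.19111
Bₛ = (B − 1)/(n − 1) = (4.19111 − 1)/(5 − 1) = 3.19111/4 = 0.79778

0.798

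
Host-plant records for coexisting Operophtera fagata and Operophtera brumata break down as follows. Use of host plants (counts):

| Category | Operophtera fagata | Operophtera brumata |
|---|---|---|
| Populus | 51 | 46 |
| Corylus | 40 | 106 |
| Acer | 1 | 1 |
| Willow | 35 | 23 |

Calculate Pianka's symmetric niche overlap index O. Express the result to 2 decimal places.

0.85

Proportions for Operophtera fagata (n=127): 51/127=0.4016, 40/127=0.3150, 1/127=0.0079, 35/127=0.2756
Proportions for Operophtera brumata (n=176): 46/176=0.2614, 106/176=0.6023, 1/176=0.0057, 23/176=0.1307
Σ p₁ᵢp₂ᵢ = 0.104978 + 0.189725 + 0.000045 + 0.036021 = 0.330769
Σp_1ᵢ² = 0.4016² + 0.3150² + 0.0079² + 0.2756² = 0.161283 + 0.099225 + 0.000062 + 0.075955 = 0.336525
Σp_2ᵢ² = 0.2614² + 0.6023² + 0.0057² + 0.1307² = 0.068330 + 0.362765 + 0.000032 + 0.017082 = 0.448209
O = 0.330769 / √(0.336525 × 0.448209) = 0.330769 / 0.3883729 = 0.8517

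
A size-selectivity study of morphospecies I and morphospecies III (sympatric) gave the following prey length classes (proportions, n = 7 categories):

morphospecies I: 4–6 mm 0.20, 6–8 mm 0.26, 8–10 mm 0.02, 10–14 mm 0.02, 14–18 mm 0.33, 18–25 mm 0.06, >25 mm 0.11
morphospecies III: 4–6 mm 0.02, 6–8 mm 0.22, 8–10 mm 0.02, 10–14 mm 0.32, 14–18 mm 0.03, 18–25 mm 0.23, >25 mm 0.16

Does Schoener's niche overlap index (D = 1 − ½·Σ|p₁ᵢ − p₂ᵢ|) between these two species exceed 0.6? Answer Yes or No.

Σ|p₁ᵢ − p₂ᵢ| = 0.18 + 0.04 + 0.00 + 0.30 + 0.30 + 0.17 + 0.05 = 1.04
D = 1 − ½ × 1.04 = 1 − 0.520 = 0.4800
D = 0.4800 < 0.6 → No.

No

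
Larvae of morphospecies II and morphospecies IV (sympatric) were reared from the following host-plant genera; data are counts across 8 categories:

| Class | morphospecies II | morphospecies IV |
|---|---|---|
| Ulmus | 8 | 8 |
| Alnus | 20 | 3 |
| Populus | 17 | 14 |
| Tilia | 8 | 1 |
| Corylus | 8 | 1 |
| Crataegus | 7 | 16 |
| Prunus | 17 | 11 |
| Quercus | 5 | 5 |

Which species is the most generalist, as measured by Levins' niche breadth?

Proportions for morphospecies II (n=90): 8/90=0.0889, 20/90=0.2222, 17/90=0.1889, 8/90=0.0889, 8/90=0.0889, 7/90=0.0778, 17/90=0.1889, 5/90=0.0556
Proportions for morphospecies IV (n=59): 8/59=0.1356, 3/59=0.0508, 14/59=0.2373, 1/59=0.0169, 1/59=0.0169, 16/59=0.2712, 11/59=0.1864, 5/59=0.0847
Σp_IIᵢ² = 0.0889² + 0.2222² + 0.1889² + 0.0889² + 0.0889² + 0.0778² + 0.1889² + 0.0556² = 0.007903 + 0.049373 + 0.035683 + 0.007903 + 0.007903 + 0.006053 + 0.035683 + 0.003091 = 0.153592
B_II = 1 / 0.153592 = 6.5108
Σp_IVᵢ² = 0.1356² + 0.0508² + 0.2373² + 0.0169² + 0.0169² + 0.2712² + 0.1864² + 0.0847² = 0.018387 + 0.002581 + 0.056311 + 0.000286 + 0.000286 + 0.073549 + 0.034745 + 0.007174 = 0.193319
B_IV = 1 / 0.193319 = 5.1728
Highest B → broadest niche (most generalist): morphospecies II (B = 6.51).

morphospecies II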